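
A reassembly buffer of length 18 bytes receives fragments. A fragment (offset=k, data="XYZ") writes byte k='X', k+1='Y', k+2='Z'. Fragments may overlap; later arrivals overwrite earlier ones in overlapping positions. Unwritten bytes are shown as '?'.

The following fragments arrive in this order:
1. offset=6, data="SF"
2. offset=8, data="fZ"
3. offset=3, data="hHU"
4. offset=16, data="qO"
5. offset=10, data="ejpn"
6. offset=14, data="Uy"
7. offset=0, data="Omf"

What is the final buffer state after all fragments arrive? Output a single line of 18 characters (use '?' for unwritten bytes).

Answer: OmfhHUSFfZejpnUyqO

Derivation:
Fragment 1: offset=6 data="SF" -> buffer=??????SF??????????
Fragment 2: offset=8 data="fZ" -> buffer=??????SFfZ????????
Fragment 3: offset=3 data="hHU" -> buffer=???hHUSFfZ????????
Fragment 4: offset=16 data="qO" -> buffer=???hHUSFfZ??????qO
Fragment 5: offset=10 data="ejpn" -> buffer=???hHUSFfZejpn??qO
Fragment 6: offset=14 data="Uy" -> buffer=???hHUSFfZejpnUyqO
Fragment 7: offset=0 data="Omf" -> buffer=OmfhHUSFfZejpnUyqO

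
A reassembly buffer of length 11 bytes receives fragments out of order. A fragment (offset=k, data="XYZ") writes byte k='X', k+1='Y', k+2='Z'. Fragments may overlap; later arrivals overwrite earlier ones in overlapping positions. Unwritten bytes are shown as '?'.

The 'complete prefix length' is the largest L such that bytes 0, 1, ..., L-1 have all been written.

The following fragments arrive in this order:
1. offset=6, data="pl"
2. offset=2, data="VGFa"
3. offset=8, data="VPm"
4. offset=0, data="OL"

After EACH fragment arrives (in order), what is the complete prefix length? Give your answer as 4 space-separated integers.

Fragment 1: offset=6 data="pl" -> buffer=??????pl??? -> prefix_len=0
Fragment 2: offset=2 data="VGFa" -> buffer=??VGFapl??? -> prefix_len=0
Fragment 3: offset=8 data="VPm" -> buffer=??VGFaplVPm -> prefix_len=0
Fragment 4: offset=0 data="OL" -> buffer=OLVGFaplVPm -> prefix_len=11

Answer: 0 0 0 11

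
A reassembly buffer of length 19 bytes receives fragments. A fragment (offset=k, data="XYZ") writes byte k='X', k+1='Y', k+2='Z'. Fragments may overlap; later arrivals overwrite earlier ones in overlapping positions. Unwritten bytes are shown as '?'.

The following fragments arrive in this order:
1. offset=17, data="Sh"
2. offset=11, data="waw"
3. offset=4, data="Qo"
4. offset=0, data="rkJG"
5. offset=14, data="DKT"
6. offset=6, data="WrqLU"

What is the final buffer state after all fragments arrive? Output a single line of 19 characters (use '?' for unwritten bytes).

Fragment 1: offset=17 data="Sh" -> buffer=?????????????????Sh
Fragment 2: offset=11 data="waw" -> buffer=???????????waw???Sh
Fragment 3: offset=4 data="Qo" -> buffer=????Qo?????waw???Sh
Fragment 4: offset=0 data="rkJG" -> buffer=rkJGQo?????waw???Sh
Fragment 5: offset=14 data="DKT" -> buffer=rkJGQo?????wawDKTSh
Fragment 6: offset=6 data="WrqLU" -> buffer=rkJGQoWrqLUwawDKTSh

Answer: rkJGQoWrqLUwawDKTSh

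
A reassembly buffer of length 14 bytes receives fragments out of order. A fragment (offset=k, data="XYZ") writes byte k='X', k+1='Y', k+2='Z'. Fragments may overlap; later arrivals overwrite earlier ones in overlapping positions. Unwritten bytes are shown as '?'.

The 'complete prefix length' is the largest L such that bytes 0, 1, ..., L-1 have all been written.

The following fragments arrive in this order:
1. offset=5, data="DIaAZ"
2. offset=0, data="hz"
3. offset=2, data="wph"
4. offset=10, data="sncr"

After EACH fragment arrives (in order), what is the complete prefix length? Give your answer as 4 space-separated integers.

Fragment 1: offset=5 data="DIaAZ" -> buffer=?????DIaAZ???? -> prefix_len=0
Fragment 2: offset=0 data="hz" -> buffer=hz???DIaAZ???? -> prefix_len=2
Fragment 3: offset=2 data="wph" -> buffer=hzwphDIaAZ???? -> prefix_len=10
Fragment 4: offset=10 data="sncr" -> buffer=hzwphDIaAZsncr -> prefix_len=14

Answer: 0 2 10 14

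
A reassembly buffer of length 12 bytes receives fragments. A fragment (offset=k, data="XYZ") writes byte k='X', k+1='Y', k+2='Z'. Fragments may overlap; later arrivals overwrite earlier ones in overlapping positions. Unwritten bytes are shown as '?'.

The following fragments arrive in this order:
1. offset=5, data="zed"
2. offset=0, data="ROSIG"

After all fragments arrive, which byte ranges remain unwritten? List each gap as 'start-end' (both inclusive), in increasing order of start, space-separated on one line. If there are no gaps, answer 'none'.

Fragment 1: offset=5 len=3
Fragment 2: offset=0 len=5
Gaps: 8-11

Answer: 8-11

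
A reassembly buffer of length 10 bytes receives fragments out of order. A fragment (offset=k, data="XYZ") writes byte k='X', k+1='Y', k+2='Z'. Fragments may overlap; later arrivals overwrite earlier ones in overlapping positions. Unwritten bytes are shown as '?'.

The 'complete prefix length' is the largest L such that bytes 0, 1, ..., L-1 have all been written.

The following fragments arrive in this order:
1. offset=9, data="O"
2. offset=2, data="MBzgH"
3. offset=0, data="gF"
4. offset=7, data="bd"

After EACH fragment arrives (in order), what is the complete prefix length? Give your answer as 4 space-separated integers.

Fragment 1: offset=9 data="O" -> buffer=?????????O -> prefix_len=0
Fragment 2: offset=2 data="MBzgH" -> buffer=??MBzgH??O -> prefix_len=0
Fragment 3: offset=0 data="gF" -> buffer=gFMBzgH??O -> prefix_len=7
Fragment 4: offset=7 data="bd" -> buffer=gFMBzgHbdO -> prefix_len=10

Answer: 0 0 7 10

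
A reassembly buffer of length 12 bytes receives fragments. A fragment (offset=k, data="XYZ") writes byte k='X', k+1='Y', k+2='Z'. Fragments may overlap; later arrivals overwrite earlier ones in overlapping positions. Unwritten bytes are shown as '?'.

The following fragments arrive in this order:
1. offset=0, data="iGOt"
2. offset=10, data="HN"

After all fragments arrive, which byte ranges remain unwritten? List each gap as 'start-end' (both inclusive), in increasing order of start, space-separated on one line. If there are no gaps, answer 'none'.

Fragment 1: offset=0 len=4
Fragment 2: offset=10 len=2
Gaps: 4-9

Answer: 4-9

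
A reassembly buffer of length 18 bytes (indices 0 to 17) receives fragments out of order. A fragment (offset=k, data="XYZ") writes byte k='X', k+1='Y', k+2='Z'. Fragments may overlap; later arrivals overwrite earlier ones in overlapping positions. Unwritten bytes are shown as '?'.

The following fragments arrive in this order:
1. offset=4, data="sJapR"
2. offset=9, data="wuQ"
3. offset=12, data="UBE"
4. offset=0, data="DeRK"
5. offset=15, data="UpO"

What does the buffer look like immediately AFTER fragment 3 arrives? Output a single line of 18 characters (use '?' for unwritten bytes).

Fragment 1: offset=4 data="sJapR" -> buffer=????sJapR?????????
Fragment 2: offset=9 data="wuQ" -> buffer=????sJapRwuQ??????
Fragment 3: offset=12 data="UBE" -> buffer=????sJapRwuQUBE???

Answer: ????sJapRwuQUBE???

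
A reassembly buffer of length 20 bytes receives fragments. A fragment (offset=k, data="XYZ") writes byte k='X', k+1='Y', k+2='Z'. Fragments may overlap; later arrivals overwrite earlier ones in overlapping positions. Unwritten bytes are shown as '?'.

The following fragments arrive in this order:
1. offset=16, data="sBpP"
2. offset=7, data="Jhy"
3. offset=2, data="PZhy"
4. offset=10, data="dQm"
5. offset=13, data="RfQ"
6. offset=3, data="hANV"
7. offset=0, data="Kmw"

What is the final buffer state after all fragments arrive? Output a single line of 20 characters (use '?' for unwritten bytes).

Answer: KmwhANVJhydQmRfQsBpP

Derivation:
Fragment 1: offset=16 data="sBpP" -> buffer=????????????????sBpP
Fragment 2: offset=7 data="Jhy" -> buffer=???????Jhy??????sBpP
Fragment 3: offset=2 data="PZhy" -> buffer=??PZhy?Jhy??????sBpP
Fragment 4: offset=10 data="dQm" -> buffer=??PZhy?JhydQm???sBpP
Fragment 5: offset=13 data="RfQ" -> buffer=??PZhy?JhydQmRfQsBpP
Fragment 6: offset=3 data="hANV" -> buffer=??PhANVJhydQmRfQsBpP
Fragment 7: offset=0 data="Kmw" -> buffer=KmwhANVJhydQmRfQsBpP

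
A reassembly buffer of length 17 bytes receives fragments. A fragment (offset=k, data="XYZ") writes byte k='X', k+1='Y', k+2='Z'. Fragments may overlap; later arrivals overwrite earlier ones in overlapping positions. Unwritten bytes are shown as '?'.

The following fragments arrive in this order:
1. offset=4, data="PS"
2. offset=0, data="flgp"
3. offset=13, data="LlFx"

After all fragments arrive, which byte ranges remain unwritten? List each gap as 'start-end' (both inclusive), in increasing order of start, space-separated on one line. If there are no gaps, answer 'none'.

Fragment 1: offset=4 len=2
Fragment 2: offset=0 len=4
Fragment 3: offset=13 len=4
Gaps: 6-12

Answer: 6-12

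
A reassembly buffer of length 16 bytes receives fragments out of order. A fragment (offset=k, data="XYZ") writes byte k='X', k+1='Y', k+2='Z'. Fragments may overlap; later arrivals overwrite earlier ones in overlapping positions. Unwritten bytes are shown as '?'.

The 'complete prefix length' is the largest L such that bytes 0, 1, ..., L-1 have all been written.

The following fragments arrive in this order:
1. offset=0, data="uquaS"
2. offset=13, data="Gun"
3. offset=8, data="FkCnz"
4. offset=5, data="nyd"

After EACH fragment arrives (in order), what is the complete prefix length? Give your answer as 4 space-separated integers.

Fragment 1: offset=0 data="uquaS" -> buffer=uquaS??????????? -> prefix_len=5
Fragment 2: offset=13 data="Gun" -> buffer=uquaS????????Gun -> prefix_len=5
Fragment 3: offset=8 data="FkCnz" -> buffer=uquaS???FkCnzGun -> prefix_len=5
Fragment 4: offset=5 data="nyd" -> buffer=uquaSnydFkCnzGun -> prefix_len=16

Answer: 5 5 5 16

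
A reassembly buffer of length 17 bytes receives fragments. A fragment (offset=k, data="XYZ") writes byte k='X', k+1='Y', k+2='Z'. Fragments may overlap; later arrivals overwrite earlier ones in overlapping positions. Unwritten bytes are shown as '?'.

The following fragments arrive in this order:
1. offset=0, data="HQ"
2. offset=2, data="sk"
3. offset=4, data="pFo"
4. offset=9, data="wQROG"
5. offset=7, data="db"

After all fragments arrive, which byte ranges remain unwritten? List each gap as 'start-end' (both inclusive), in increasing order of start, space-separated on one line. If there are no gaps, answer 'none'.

Fragment 1: offset=0 len=2
Fragment 2: offset=2 len=2
Fragment 3: offset=4 len=3
Fragment 4: offset=9 len=5
Fragment 5: offset=7 len=2
Gaps: 14-16

Answer: 14-16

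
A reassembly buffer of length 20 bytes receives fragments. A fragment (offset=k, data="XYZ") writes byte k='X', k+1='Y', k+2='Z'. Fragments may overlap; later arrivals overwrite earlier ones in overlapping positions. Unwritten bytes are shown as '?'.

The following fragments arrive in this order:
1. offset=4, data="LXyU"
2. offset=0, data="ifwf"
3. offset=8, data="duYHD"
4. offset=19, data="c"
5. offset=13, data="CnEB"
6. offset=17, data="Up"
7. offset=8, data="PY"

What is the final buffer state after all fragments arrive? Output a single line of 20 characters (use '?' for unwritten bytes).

Fragment 1: offset=4 data="LXyU" -> buffer=????LXyU????????????
Fragment 2: offset=0 data="ifwf" -> buffer=ifwfLXyU????????????
Fragment 3: offset=8 data="duYHD" -> buffer=ifwfLXyUduYHD???????
Fragment 4: offset=19 data="c" -> buffer=ifwfLXyUduYHD??????c
Fragment 5: offset=13 data="CnEB" -> buffer=ifwfLXyUduYHDCnEB??c
Fragment 6: offset=17 data="Up" -> buffer=ifwfLXyUduYHDCnEBUpc
Fragment 7: offset=8 data="PY" -> buffer=ifwfLXyUPYYHDCnEBUpc

Answer: ifwfLXyUPYYHDCnEBUpc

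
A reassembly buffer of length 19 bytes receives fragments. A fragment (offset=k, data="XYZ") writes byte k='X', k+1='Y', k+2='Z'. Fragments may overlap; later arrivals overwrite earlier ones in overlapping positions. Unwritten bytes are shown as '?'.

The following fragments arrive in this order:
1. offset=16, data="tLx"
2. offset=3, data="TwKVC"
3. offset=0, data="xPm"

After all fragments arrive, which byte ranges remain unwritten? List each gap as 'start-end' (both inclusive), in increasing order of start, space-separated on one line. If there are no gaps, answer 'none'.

Answer: 8-15

Derivation:
Fragment 1: offset=16 len=3
Fragment 2: offset=3 len=5
Fragment 3: offset=0 len=3
Gaps: 8-15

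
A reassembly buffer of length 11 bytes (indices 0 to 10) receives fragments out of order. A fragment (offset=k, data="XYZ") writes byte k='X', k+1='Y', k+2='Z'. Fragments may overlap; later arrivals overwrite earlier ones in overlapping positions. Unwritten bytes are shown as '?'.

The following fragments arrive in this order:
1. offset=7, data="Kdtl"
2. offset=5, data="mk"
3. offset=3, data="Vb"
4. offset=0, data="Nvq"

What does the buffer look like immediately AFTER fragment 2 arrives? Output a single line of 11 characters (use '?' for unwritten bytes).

Answer: ?????mkKdtl

Derivation:
Fragment 1: offset=7 data="Kdtl" -> buffer=???????Kdtl
Fragment 2: offset=5 data="mk" -> buffer=?????mkKdtl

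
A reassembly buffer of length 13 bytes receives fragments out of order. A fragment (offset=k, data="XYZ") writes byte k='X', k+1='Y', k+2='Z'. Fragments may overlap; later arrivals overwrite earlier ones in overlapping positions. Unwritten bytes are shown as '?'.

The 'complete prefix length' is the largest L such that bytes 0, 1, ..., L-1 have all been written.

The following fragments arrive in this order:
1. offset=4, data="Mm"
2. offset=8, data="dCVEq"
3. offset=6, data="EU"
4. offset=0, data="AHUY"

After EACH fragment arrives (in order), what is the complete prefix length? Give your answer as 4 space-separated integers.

Answer: 0 0 0 13

Derivation:
Fragment 1: offset=4 data="Mm" -> buffer=????Mm??????? -> prefix_len=0
Fragment 2: offset=8 data="dCVEq" -> buffer=????Mm??dCVEq -> prefix_len=0
Fragment 3: offset=6 data="EU" -> buffer=????MmEUdCVEq -> prefix_len=0
Fragment 4: offset=0 data="AHUY" -> buffer=AHUYMmEUdCVEq -> prefix_len=13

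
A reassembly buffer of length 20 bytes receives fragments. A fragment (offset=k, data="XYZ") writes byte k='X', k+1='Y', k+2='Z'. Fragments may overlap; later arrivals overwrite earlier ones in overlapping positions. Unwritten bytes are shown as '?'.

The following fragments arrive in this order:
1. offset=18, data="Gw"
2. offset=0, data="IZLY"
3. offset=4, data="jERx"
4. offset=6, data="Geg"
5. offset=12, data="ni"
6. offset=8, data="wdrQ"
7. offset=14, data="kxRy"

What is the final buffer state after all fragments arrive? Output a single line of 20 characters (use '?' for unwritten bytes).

Answer: IZLYjEGewdrQnikxRyGw

Derivation:
Fragment 1: offset=18 data="Gw" -> buffer=??????????????????Gw
Fragment 2: offset=0 data="IZLY" -> buffer=IZLY??????????????Gw
Fragment 3: offset=4 data="jERx" -> buffer=IZLYjERx??????????Gw
Fragment 4: offset=6 data="Geg" -> buffer=IZLYjEGeg?????????Gw
Fragment 5: offset=12 data="ni" -> buffer=IZLYjEGeg???ni????Gw
Fragment 6: offset=8 data="wdrQ" -> buffer=IZLYjEGewdrQni????Gw
Fragment 7: offset=14 data="kxRy" -> buffer=IZLYjEGewdrQnikxRyGw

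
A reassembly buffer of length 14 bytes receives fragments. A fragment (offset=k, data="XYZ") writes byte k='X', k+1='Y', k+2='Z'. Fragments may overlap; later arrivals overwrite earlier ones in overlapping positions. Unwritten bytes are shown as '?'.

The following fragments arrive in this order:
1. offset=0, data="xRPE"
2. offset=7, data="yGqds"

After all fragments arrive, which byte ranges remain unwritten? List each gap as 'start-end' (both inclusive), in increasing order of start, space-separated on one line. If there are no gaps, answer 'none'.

Answer: 4-6 12-13

Derivation:
Fragment 1: offset=0 len=4
Fragment 2: offset=7 len=5
Gaps: 4-6 12-13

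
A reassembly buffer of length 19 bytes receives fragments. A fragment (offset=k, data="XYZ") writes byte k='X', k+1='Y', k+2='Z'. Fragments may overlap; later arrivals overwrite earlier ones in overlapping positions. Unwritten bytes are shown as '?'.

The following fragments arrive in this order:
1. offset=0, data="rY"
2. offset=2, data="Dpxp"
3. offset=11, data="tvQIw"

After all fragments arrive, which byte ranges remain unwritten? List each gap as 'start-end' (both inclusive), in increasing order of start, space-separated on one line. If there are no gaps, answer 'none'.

Fragment 1: offset=0 len=2
Fragment 2: offset=2 len=4
Fragment 3: offset=11 len=5
Gaps: 6-10 16-18

Answer: 6-10 16-18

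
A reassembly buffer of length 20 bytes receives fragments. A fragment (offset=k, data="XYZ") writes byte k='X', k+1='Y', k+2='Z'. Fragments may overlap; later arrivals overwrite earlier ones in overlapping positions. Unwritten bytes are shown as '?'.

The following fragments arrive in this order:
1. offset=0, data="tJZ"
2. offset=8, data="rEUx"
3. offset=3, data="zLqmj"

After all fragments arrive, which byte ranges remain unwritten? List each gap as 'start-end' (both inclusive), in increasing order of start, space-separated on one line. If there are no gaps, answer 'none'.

Fragment 1: offset=0 len=3
Fragment 2: offset=8 len=4
Fragment 3: offset=3 len=5
Gaps: 12-19

Answer: 12-19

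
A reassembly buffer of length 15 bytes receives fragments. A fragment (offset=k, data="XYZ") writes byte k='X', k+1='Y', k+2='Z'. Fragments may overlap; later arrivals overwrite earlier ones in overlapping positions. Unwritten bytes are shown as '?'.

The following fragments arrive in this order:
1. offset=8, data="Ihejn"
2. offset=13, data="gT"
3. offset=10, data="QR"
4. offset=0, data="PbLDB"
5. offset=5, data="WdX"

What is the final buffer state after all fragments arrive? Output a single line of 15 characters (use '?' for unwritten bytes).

Answer: PbLDBWdXIhQRngT

Derivation:
Fragment 1: offset=8 data="Ihejn" -> buffer=????????Ihejn??
Fragment 2: offset=13 data="gT" -> buffer=????????IhejngT
Fragment 3: offset=10 data="QR" -> buffer=????????IhQRngT
Fragment 4: offset=0 data="PbLDB" -> buffer=PbLDB???IhQRngT
Fragment 5: offset=5 data="WdX" -> buffer=PbLDBWdXIhQRngT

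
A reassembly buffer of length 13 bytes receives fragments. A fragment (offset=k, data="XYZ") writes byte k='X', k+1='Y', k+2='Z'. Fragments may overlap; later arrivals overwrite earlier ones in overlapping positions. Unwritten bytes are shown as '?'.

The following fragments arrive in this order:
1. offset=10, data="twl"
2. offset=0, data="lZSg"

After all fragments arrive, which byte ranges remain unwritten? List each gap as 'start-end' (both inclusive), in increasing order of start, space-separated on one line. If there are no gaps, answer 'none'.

Answer: 4-9

Derivation:
Fragment 1: offset=10 len=3
Fragment 2: offset=0 len=4
Gaps: 4-9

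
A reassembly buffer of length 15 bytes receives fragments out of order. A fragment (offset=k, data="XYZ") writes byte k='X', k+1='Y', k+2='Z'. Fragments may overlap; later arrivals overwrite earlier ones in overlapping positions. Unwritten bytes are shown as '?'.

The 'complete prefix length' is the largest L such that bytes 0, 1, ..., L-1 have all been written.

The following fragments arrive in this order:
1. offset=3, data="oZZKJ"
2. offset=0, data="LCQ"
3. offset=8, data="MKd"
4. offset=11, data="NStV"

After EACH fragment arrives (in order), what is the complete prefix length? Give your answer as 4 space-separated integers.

Answer: 0 8 11 15

Derivation:
Fragment 1: offset=3 data="oZZKJ" -> buffer=???oZZKJ??????? -> prefix_len=0
Fragment 2: offset=0 data="LCQ" -> buffer=LCQoZZKJ??????? -> prefix_len=8
Fragment 3: offset=8 data="MKd" -> buffer=LCQoZZKJMKd???? -> prefix_len=11
Fragment 4: offset=11 data="NStV" -> buffer=LCQoZZKJMKdNStV -> prefix_len=15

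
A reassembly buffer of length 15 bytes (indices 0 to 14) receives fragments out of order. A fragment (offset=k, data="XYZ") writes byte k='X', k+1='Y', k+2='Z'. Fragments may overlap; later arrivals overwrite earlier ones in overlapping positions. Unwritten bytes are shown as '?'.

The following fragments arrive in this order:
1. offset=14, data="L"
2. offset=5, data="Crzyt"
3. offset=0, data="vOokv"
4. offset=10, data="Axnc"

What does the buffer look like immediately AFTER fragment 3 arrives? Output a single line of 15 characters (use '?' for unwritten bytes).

Fragment 1: offset=14 data="L" -> buffer=??????????????L
Fragment 2: offset=5 data="Crzyt" -> buffer=?????Crzyt????L
Fragment 3: offset=0 data="vOokv" -> buffer=vOokvCrzyt????L

Answer: vOokvCrzyt????L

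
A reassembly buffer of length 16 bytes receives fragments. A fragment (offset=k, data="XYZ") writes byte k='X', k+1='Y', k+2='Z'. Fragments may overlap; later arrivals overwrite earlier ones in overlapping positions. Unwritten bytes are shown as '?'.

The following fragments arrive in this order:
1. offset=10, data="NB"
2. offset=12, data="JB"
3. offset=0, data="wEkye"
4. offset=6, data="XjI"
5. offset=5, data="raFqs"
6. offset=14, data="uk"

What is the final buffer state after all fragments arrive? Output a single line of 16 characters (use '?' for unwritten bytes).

Answer: wEkyeraFqsNBJBuk

Derivation:
Fragment 1: offset=10 data="NB" -> buffer=??????????NB????
Fragment 2: offset=12 data="JB" -> buffer=??????????NBJB??
Fragment 3: offset=0 data="wEkye" -> buffer=wEkye?????NBJB??
Fragment 4: offset=6 data="XjI" -> buffer=wEkye?XjI?NBJB??
Fragment 5: offset=5 data="raFqs" -> buffer=wEkyeraFqsNBJB??
Fragment 6: offset=14 data="uk" -> buffer=wEkyeraFqsNBJBuk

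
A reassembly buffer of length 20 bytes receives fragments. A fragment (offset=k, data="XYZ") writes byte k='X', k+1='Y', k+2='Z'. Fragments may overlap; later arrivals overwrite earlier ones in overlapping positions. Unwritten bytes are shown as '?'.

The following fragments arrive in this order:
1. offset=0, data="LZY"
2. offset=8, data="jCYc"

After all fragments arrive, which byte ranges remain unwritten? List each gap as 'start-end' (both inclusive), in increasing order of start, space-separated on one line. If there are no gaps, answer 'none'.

Fragment 1: offset=0 len=3
Fragment 2: offset=8 len=4
Gaps: 3-7 12-19

Answer: 3-7 12-19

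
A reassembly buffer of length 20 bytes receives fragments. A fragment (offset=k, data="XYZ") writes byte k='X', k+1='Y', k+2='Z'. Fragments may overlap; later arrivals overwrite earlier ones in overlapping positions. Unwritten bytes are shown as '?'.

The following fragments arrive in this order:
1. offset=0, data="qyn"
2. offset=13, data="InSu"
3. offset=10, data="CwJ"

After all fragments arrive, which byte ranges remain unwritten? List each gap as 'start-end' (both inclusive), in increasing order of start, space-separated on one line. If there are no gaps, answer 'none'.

Answer: 3-9 17-19

Derivation:
Fragment 1: offset=0 len=3
Fragment 2: offset=13 len=4
Fragment 3: offset=10 len=3
Gaps: 3-9 17-19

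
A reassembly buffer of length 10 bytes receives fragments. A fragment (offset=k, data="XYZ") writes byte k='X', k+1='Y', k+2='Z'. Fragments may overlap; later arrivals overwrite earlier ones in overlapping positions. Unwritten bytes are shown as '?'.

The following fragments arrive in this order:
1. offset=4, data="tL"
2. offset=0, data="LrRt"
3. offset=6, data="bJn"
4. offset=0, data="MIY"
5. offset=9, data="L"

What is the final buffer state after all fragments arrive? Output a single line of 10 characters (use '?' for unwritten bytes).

Answer: MIYttLbJnL

Derivation:
Fragment 1: offset=4 data="tL" -> buffer=????tL????
Fragment 2: offset=0 data="LrRt" -> buffer=LrRttL????
Fragment 3: offset=6 data="bJn" -> buffer=LrRttLbJn?
Fragment 4: offset=0 data="MIY" -> buffer=MIYttLbJn?
Fragment 5: offset=9 data="L" -> buffer=MIYttLbJnL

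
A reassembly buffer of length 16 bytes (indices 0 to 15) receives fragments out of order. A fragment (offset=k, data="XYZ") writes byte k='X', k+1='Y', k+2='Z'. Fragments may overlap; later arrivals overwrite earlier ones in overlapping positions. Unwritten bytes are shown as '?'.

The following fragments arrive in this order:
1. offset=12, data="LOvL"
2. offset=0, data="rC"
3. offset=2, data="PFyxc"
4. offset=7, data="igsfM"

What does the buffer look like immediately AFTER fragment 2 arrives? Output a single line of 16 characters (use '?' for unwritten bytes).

Answer: rC??????????LOvL

Derivation:
Fragment 1: offset=12 data="LOvL" -> buffer=????????????LOvL
Fragment 2: offset=0 data="rC" -> buffer=rC??????????LOvL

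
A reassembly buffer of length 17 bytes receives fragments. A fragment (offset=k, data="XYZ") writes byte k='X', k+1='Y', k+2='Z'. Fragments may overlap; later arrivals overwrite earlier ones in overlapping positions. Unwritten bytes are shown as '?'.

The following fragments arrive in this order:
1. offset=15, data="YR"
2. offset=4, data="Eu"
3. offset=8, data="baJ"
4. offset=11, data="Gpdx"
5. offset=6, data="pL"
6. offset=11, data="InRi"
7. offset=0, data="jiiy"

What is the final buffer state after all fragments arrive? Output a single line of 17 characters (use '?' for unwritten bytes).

Answer: jiiyEupLbaJInRiYR

Derivation:
Fragment 1: offset=15 data="YR" -> buffer=???????????????YR
Fragment 2: offset=4 data="Eu" -> buffer=????Eu?????????YR
Fragment 3: offset=8 data="baJ" -> buffer=????Eu??baJ????YR
Fragment 4: offset=11 data="Gpdx" -> buffer=????Eu??baJGpdxYR
Fragment 5: offset=6 data="pL" -> buffer=????EupLbaJGpdxYR
Fragment 6: offset=11 data="InRi" -> buffer=????EupLbaJInRiYR
Fragment 7: offset=0 data="jiiy" -> buffer=jiiyEupLbaJInRiYR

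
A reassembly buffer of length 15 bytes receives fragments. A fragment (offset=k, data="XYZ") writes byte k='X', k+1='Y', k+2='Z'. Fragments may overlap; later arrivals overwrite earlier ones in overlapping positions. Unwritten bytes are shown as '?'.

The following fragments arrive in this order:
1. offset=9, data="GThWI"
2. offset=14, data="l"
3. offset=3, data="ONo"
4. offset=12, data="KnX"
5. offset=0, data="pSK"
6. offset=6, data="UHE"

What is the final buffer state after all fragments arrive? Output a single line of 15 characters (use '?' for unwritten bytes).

Fragment 1: offset=9 data="GThWI" -> buffer=?????????GThWI?
Fragment 2: offset=14 data="l" -> buffer=?????????GThWIl
Fragment 3: offset=3 data="ONo" -> buffer=???ONo???GThWIl
Fragment 4: offset=12 data="KnX" -> buffer=???ONo???GThKnX
Fragment 5: offset=0 data="pSK" -> buffer=pSKONo???GThKnX
Fragment 6: offset=6 data="UHE" -> buffer=pSKONoUHEGThKnX

Answer: pSKONoUHEGThKnX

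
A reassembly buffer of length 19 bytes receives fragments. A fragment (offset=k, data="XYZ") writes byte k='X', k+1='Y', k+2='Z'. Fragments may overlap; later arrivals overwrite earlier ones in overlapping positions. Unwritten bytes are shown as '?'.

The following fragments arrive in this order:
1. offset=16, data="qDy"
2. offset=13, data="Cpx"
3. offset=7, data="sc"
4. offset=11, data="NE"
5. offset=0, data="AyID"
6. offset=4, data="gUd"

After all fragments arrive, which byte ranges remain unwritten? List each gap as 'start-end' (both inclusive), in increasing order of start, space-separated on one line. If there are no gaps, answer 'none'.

Fragment 1: offset=16 len=3
Fragment 2: offset=13 len=3
Fragment 3: offset=7 len=2
Fragment 4: offset=11 len=2
Fragment 5: offset=0 len=4
Fragment 6: offset=4 len=3
Gaps: 9-10

Answer: 9-10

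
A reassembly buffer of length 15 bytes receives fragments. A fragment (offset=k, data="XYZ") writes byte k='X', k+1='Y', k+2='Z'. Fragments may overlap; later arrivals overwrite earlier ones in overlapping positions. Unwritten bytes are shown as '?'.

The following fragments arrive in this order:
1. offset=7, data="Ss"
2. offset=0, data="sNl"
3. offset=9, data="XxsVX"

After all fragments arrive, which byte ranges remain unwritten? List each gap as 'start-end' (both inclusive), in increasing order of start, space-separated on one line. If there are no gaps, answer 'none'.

Answer: 3-6 14-14

Derivation:
Fragment 1: offset=7 len=2
Fragment 2: offset=0 len=3
Fragment 3: offset=9 len=5
Gaps: 3-6 14-14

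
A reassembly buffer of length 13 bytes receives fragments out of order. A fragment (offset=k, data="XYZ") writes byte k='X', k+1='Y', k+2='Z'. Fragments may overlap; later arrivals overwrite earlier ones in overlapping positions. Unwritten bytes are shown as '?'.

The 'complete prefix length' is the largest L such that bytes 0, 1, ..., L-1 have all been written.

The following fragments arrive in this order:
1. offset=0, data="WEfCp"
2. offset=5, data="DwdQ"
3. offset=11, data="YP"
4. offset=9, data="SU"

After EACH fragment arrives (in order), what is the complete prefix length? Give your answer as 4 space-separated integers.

Fragment 1: offset=0 data="WEfCp" -> buffer=WEfCp???????? -> prefix_len=5
Fragment 2: offset=5 data="DwdQ" -> buffer=WEfCpDwdQ???? -> prefix_len=9
Fragment 3: offset=11 data="YP" -> buffer=WEfCpDwdQ??YP -> prefix_len=9
Fragment 4: offset=9 data="SU" -> buffer=WEfCpDwdQSUYP -> prefix_len=13

Answer: 5 9 9 13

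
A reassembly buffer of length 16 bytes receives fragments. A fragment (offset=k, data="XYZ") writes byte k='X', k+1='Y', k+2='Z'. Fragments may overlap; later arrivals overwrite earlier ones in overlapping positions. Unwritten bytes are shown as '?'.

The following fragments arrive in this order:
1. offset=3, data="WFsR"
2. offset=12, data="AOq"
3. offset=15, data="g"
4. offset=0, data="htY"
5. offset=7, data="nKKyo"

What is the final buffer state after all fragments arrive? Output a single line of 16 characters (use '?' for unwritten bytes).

Answer: htYWFsRnKKyoAOqg

Derivation:
Fragment 1: offset=3 data="WFsR" -> buffer=???WFsR?????????
Fragment 2: offset=12 data="AOq" -> buffer=???WFsR?????AOq?
Fragment 3: offset=15 data="g" -> buffer=???WFsR?????AOqg
Fragment 4: offset=0 data="htY" -> buffer=htYWFsR?????AOqg
Fragment 5: offset=7 data="nKKyo" -> buffer=htYWFsRnKKyoAOqg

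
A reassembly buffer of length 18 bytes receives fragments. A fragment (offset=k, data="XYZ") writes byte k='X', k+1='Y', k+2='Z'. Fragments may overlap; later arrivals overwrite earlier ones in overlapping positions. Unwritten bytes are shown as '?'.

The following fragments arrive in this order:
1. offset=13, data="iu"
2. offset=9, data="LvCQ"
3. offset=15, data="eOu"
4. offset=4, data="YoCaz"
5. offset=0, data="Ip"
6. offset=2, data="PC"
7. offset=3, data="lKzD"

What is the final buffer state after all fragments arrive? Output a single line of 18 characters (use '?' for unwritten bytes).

Answer: IpPlKzDazLvCQiueOu

Derivation:
Fragment 1: offset=13 data="iu" -> buffer=?????????????iu???
Fragment 2: offset=9 data="LvCQ" -> buffer=?????????LvCQiu???
Fragment 3: offset=15 data="eOu" -> buffer=?????????LvCQiueOu
Fragment 4: offset=4 data="YoCaz" -> buffer=????YoCazLvCQiueOu
Fragment 5: offset=0 data="Ip" -> buffer=Ip??YoCazLvCQiueOu
Fragment 6: offset=2 data="PC" -> buffer=IpPCYoCazLvCQiueOu
Fragment 7: offset=3 data="lKzD" -> buffer=IpPlKzDazLvCQiueOu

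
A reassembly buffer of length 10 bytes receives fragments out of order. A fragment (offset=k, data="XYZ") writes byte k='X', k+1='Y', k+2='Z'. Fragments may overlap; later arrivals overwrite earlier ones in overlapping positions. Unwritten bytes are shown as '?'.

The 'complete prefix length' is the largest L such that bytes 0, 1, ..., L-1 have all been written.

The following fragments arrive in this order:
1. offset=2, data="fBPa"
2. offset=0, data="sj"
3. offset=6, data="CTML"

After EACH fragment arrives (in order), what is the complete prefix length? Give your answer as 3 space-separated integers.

Fragment 1: offset=2 data="fBPa" -> buffer=??fBPa???? -> prefix_len=0
Fragment 2: offset=0 data="sj" -> buffer=sjfBPa???? -> prefix_len=6
Fragment 3: offset=6 data="CTML" -> buffer=sjfBPaCTML -> prefix_len=10

Answer: 0 6 10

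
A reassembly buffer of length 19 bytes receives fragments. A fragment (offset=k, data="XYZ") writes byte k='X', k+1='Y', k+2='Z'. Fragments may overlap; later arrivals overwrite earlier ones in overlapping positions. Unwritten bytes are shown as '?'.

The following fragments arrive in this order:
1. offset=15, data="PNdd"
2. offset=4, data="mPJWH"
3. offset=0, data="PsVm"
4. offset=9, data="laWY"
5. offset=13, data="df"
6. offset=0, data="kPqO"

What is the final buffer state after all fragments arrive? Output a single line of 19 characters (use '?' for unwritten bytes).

Answer: kPqOmPJWHlaWYdfPNdd

Derivation:
Fragment 1: offset=15 data="PNdd" -> buffer=???????????????PNdd
Fragment 2: offset=4 data="mPJWH" -> buffer=????mPJWH??????PNdd
Fragment 3: offset=0 data="PsVm" -> buffer=PsVmmPJWH??????PNdd
Fragment 4: offset=9 data="laWY" -> buffer=PsVmmPJWHlaWY??PNdd
Fragment 5: offset=13 data="df" -> buffer=PsVmmPJWHlaWYdfPNdd
Fragment 6: offset=0 data="kPqO" -> buffer=kPqOmPJWHlaWYdfPNdd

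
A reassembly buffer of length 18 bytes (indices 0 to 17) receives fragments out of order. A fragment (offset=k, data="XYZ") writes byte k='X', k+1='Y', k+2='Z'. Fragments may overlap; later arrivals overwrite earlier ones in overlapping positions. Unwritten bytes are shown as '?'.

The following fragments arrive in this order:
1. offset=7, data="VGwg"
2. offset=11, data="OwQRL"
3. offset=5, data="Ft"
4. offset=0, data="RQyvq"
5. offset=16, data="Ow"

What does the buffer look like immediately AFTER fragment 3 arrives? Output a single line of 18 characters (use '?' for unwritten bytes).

Answer: ?????FtVGwgOwQRL??

Derivation:
Fragment 1: offset=7 data="VGwg" -> buffer=???????VGwg???????
Fragment 2: offset=11 data="OwQRL" -> buffer=???????VGwgOwQRL??
Fragment 3: offset=5 data="Ft" -> buffer=?????FtVGwgOwQRL??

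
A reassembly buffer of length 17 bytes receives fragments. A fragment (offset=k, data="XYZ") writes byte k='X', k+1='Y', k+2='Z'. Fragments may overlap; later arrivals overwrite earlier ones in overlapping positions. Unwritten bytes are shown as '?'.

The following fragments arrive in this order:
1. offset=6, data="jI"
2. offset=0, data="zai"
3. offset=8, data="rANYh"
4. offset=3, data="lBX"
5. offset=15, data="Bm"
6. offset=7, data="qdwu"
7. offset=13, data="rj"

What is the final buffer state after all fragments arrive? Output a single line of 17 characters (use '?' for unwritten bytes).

Answer: zailBXjqdwuYhrjBm

Derivation:
Fragment 1: offset=6 data="jI" -> buffer=??????jI?????????
Fragment 2: offset=0 data="zai" -> buffer=zai???jI?????????
Fragment 3: offset=8 data="rANYh" -> buffer=zai???jIrANYh????
Fragment 4: offset=3 data="lBX" -> buffer=zailBXjIrANYh????
Fragment 5: offset=15 data="Bm" -> buffer=zailBXjIrANYh??Bm
Fragment 6: offset=7 data="qdwu" -> buffer=zailBXjqdwuYh??Bm
Fragment 7: offset=13 data="rj" -> buffer=zailBXjqdwuYhrjBm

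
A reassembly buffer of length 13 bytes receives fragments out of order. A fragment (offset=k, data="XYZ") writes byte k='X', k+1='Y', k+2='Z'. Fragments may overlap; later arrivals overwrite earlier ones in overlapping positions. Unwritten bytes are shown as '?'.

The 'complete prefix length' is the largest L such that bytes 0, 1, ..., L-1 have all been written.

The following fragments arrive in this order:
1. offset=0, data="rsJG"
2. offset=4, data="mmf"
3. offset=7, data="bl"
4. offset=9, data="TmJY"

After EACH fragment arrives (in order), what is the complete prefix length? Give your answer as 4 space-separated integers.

Answer: 4 7 9 13

Derivation:
Fragment 1: offset=0 data="rsJG" -> buffer=rsJG????????? -> prefix_len=4
Fragment 2: offset=4 data="mmf" -> buffer=rsJGmmf?????? -> prefix_len=7
Fragment 3: offset=7 data="bl" -> buffer=rsJGmmfbl???? -> prefix_len=9
Fragment 4: offset=9 data="TmJY" -> buffer=rsJGmmfblTmJY -> prefix_len=13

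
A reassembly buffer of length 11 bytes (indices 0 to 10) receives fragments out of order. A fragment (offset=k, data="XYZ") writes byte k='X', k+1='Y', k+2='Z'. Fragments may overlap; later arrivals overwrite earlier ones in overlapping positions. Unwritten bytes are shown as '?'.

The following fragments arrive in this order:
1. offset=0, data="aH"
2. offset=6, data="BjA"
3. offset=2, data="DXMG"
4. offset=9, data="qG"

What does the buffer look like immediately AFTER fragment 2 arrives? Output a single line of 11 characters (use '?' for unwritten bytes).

Fragment 1: offset=0 data="aH" -> buffer=aH?????????
Fragment 2: offset=6 data="BjA" -> buffer=aH????BjA??

Answer: aH????BjA??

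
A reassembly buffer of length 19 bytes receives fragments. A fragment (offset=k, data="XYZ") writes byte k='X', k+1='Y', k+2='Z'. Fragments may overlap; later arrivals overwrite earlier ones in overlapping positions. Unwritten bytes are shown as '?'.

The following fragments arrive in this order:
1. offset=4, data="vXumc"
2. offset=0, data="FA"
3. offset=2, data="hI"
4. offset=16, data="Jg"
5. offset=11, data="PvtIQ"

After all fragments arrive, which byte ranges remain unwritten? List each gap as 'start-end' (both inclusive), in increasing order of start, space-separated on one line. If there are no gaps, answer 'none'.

Answer: 9-10 18-18

Derivation:
Fragment 1: offset=4 len=5
Fragment 2: offset=0 len=2
Fragment 3: offset=2 len=2
Fragment 4: offset=16 len=2
Fragment 5: offset=11 len=5
Gaps: 9-10 18-18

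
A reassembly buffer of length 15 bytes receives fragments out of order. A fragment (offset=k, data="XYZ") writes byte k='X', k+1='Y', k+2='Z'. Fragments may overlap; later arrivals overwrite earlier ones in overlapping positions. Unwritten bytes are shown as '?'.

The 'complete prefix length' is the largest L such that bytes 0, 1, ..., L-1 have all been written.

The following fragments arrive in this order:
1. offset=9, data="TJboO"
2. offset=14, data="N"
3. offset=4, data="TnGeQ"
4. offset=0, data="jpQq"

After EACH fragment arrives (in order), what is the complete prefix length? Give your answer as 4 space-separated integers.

Fragment 1: offset=9 data="TJboO" -> buffer=?????????TJboO? -> prefix_len=0
Fragment 2: offset=14 data="N" -> buffer=?????????TJboON -> prefix_len=0
Fragment 3: offset=4 data="TnGeQ" -> buffer=????TnGeQTJboON -> prefix_len=0
Fragment 4: offset=0 data="jpQq" -> buffer=jpQqTnGeQTJboON -> prefix_len=15

Answer: 0 0 0 15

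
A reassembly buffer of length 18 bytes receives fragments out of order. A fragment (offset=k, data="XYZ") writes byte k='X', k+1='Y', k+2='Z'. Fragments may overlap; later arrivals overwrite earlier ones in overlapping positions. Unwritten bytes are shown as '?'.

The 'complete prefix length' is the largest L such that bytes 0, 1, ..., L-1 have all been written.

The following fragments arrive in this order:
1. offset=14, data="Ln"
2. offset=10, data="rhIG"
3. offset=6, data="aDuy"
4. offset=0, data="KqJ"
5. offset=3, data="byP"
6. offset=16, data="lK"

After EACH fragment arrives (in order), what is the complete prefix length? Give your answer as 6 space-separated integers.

Answer: 0 0 0 3 16 18

Derivation:
Fragment 1: offset=14 data="Ln" -> buffer=??????????????Ln?? -> prefix_len=0
Fragment 2: offset=10 data="rhIG" -> buffer=??????????rhIGLn?? -> prefix_len=0
Fragment 3: offset=6 data="aDuy" -> buffer=??????aDuyrhIGLn?? -> prefix_len=0
Fragment 4: offset=0 data="KqJ" -> buffer=KqJ???aDuyrhIGLn?? -> prefix_len=3
Fragment 5: offset=3 data="byP" -> buffer=KqJbyPaDuyrhIGLn?? -> prefix_len=16
Fragment 6: offset=16 data="lK" -> buffer=KqJbyPaDuyrhIGLnlK -> prefix_len=18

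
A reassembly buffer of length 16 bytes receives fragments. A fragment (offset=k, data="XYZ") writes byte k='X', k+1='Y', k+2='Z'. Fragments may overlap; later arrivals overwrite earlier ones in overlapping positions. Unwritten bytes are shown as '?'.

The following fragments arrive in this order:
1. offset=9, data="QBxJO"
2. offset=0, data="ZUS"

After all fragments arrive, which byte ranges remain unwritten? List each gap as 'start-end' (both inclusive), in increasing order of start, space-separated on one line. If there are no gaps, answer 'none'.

Fragment 1: offset=9 len=5
Fragment 2: offset=0 len=3
Gaps: 3-8 14-15

Answer: 3-8 14-15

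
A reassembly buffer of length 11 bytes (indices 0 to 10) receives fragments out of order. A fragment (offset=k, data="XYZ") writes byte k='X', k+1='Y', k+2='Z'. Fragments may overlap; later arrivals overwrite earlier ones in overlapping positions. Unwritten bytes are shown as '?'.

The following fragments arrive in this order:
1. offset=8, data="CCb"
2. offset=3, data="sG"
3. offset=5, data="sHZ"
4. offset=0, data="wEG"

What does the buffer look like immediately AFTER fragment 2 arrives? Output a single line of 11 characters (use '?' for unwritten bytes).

Fragment 1: offset=8 data="CCb" -> buffer=????????CCb
Fragment 2: offset=3 data="sG" -> buffer=???sG???CCb

Answer: ???sG???CCb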